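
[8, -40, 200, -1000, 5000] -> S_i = 8*-5^i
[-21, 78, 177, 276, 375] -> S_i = -21 + 99*i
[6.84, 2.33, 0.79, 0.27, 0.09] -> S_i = 6.84*0.34^i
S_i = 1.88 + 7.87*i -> [1.88, 9.75, 17.62, 25.49, 33.36]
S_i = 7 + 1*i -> [7, 8, 9, 10, 11]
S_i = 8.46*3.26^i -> [8.46, 27.58, 89.91, 293.1, 955.52]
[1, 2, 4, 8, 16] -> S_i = 1*2^i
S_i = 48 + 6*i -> [48, 54, 60, 66, 72]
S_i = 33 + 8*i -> [33, 41, 49, 57, 65]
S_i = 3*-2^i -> [3, -6, 12, -24, 48]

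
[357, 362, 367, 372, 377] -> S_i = 357 + 5*i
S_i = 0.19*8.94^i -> [0.19, 1.7, 15.19, 135.76, 1213.68]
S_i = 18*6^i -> [18, 108, 648, 3888, 23328]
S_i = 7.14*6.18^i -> [7.14, 44.13, 272.69, 1685.25, 10414.83]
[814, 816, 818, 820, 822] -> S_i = 814 + 2*i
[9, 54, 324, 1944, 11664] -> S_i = 9*6^i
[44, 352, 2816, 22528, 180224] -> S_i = 44*8^i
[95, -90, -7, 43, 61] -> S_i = Random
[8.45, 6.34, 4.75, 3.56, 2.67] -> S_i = 8.45*0.75^i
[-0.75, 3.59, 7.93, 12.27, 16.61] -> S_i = -0.75 + 4.34*i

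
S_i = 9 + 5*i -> [9, 14, 19, 24, 29]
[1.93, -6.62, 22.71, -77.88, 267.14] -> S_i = 1.93*(-3.43)^i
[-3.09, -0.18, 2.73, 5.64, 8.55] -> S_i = -3.09 + 2.91*i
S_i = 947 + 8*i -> [947, 955, 963, 971, 979]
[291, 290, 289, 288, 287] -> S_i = 291 + -1*i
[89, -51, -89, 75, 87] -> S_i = Random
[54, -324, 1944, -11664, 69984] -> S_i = 54*-6^i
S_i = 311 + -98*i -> [311, 213, 115, 17, -81]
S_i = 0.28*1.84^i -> [0.28, 0.52, 0.95, 1.74, 3.21]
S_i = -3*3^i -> [-3, -9, -27, -81, -243]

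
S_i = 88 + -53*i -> [88, 35, -18, -71, -124]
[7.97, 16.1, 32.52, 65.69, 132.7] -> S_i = 7.97*2.02^i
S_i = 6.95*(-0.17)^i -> [6.95, -1.18, 0.2, -0.03, 0.01]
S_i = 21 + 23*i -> [21, 44, 67, 90, 113]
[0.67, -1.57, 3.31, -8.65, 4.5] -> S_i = Random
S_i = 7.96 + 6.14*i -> [7.96, 14.1, 20.24, 26.38, 32.52]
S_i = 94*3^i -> [94, 282, 846, 2538, 7614]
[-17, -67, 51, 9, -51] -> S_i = Random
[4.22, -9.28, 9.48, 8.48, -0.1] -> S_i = Random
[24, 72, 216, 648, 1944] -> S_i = 24*3^i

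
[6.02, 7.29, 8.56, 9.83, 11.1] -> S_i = 6.02 + 1.27*i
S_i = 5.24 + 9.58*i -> [5.24, 14.82, 24.4, 33.98, 43.56]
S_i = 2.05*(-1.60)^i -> [2.05, -3.28, 5.25, -8.4, 13.43]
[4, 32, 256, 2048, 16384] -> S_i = 4*8^i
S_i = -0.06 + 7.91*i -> [-0.06, 7.85, 15.76, 23.67, 31.58]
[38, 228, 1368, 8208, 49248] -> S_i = 38*6^i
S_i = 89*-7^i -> [89, -623, 4361, -30527, 213689]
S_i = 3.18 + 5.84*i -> [3.18, 9.02, 14.86, 20.7, 26.54]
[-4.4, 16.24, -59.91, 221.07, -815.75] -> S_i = -4.40*(-3.69)^i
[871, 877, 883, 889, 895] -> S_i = 871 + 6*i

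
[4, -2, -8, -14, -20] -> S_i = 4 + -6*i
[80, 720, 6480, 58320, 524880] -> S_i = 80*9^i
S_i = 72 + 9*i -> [72, 81, 90, 99, 108]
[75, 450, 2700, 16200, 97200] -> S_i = 75*6^i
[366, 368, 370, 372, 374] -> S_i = 366 + 2*i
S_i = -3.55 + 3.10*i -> [-3.55, -0.45, 2.65, 5.75, 8.85]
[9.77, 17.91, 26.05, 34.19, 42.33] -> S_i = 9.77 + 8.14*i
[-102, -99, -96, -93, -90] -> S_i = -102 + 3*i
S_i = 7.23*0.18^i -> [7.23, 1.3, 0.23, 0.04, 0.01]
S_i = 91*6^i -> [91, 546, 3276, 19656, 117936]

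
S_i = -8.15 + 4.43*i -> [-8.15, -3.72, 0.71, 5.14, 9.57]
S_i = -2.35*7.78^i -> [-2.35, -18.28, -142.24, -1106.64, -8609.66]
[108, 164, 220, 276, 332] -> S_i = 108 + 56*i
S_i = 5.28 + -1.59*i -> [5.28, 3.69, 2.1, 0.51, -1.08]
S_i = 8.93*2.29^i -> [8.93, 20.45, 46.83, 107.24, 245.58]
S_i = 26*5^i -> [26, 130, 650, 3250, 16250]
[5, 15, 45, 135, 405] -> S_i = 5*3^i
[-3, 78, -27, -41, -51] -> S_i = Random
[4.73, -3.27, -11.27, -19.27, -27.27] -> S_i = 4.73 + -8.00*i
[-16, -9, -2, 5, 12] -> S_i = -16 + 7*i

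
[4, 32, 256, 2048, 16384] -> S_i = 4*8^i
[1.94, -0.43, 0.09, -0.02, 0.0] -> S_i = 1.94*(-0.22)^i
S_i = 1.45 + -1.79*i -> [1.45, -0.34, -2.13, -3.92, -5.71]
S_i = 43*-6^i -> [43, -258, 1548, -9288, 55728]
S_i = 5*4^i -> [5, 20, 80, 320, 1280]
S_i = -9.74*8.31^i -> [-9.74, -80.94, -672.61, -5589.36, -46447.58]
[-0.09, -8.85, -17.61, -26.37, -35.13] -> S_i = -0.09 + -8.76*i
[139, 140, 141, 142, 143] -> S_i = 139 + 1*i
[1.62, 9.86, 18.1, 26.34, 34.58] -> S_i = 1.62 + 8.24*i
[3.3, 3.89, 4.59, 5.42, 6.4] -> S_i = 3.30*1.18^i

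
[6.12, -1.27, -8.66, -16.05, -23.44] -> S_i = 6.12 + -7.39*i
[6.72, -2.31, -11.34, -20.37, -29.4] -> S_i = 6.72 + -9.03*i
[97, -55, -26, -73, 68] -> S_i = Random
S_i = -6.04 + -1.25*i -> [-6.04, -7.29, -8.54, -9.79, -11.04]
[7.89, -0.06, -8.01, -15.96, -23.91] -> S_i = 7.89 + -7.95*i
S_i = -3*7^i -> [-3, -21, -147, -1029, -7203]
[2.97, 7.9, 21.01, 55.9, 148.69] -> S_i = 2.97*2.66^i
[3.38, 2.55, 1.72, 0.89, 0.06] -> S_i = 3.38 + -0.83*i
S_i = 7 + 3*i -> [7, 10, 13, 16, 19]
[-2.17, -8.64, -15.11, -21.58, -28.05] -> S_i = -2.17 + -6.47*i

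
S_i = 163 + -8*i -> [163, 155, 147, 139, 131]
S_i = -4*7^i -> [-4, -28, -196, -1372, -9604]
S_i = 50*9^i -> [50, 450, 4050, 36450, 328050]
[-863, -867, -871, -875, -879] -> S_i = -863 + -4*i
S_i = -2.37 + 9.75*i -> [-2.37, 7.38, 17.13, 26.88, 36.63]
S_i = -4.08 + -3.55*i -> [-4.08, -7.63, -11.18, -14.73, -18.28]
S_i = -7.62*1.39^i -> [-7.62, -10.59, -14.72, -20.46, -28.45]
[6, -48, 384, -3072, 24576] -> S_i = 6*-8^i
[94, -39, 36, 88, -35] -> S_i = Random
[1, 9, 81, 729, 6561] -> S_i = 1*9^i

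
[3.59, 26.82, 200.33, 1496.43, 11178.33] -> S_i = 3.59*7.47^i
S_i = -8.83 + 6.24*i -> [-8.83, -2.59, 3.65, 9.89, 16.13]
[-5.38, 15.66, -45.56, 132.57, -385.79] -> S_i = -5.38*(-2.91)^i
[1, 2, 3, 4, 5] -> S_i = 1 + 1*i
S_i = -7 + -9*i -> [-7, -16, -25, -34, -43]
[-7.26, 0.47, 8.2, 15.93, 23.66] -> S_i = -7.26 + 7.73*i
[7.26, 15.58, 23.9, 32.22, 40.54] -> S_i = 7.26 + 8.32*i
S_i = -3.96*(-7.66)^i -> [-3.96, 30.33, -232.36, 1779.84, -13633.59]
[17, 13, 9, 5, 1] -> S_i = 17 + -4*i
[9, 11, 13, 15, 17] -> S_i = 9 + 2*i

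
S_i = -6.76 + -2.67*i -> [-6.76, -9.43, -12.1, -14.77, -17.44]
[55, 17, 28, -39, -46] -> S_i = Random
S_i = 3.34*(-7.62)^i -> [3.34, -25.45, 193.94, -1477.79, 11260.72]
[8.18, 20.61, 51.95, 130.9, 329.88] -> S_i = 8.18*2.52^i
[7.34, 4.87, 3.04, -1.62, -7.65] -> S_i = Random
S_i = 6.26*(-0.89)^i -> [6.26, -5.57, 4.96, -4.41, 3.93]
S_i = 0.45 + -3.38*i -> [0.45, -2.93, -6.31, -9.69, -13.07]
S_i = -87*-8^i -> [-87, 696, -5568, 44544, -356352]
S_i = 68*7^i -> [68, 476, 3332, 23324, 163268]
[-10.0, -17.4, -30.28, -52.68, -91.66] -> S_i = -10.00*1.74^i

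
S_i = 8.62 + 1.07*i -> [8.62, 9.69, 10.76, 11.83, 12.9]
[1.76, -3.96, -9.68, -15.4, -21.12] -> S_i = 1.76 + -5.72*i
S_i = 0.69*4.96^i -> [0.69, 3.42, 16.98, 84.2, 417.61]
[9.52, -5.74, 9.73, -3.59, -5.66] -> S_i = Random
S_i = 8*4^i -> [8, 32, 128, 512, 2048]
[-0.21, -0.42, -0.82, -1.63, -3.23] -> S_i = -0.21*1.98^i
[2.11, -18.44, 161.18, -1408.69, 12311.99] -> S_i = 2.11*(-8.74)^i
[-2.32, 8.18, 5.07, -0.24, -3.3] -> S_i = Random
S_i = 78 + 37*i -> [78, 115, 152, 189, 226]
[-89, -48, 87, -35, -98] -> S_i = Random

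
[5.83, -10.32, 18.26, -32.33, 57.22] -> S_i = 5.83*(-1.77)^i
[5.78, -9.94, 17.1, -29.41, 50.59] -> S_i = 5.78*(-1.72)^i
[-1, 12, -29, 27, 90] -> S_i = Random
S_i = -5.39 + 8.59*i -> [-5.39, 3.2, 11.79, 20.38, 28.97]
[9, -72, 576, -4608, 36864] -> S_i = 9*-8^i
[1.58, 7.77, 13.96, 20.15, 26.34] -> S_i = 1.58 + 6.19*i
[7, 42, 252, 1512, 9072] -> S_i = 7*6^i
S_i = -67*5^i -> [-67, -335, -1675, -8375, -41875]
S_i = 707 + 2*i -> [707, 709, 711, 713, 715]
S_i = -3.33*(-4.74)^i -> [-3.33, 15.78, -74.82, 354.63, -1680.96]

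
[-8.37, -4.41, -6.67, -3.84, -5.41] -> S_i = Random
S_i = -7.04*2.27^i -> [-7.04, -15.98, -36.28, -82.35, -186.93]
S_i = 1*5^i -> [1, 5, 25, 125, 625]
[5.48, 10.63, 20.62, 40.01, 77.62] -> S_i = 5.48*1.94^i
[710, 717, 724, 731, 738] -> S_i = 710 + 7*i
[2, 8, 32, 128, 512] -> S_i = 2*4^i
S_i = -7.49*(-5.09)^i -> [-7.49, 38.12, -194.05, 987.72, -5027.51]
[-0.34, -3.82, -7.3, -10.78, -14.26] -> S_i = -0.34 + -3.48*i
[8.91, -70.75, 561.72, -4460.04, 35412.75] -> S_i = 8.91*(-7.94)^i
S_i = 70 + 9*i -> [70, 79, 88, 97, 106]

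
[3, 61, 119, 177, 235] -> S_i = 3 + 58*i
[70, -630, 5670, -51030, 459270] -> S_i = 70*-9^i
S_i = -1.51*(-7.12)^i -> [-1.51, 10.75, -76.55, 545.03, -3880.58]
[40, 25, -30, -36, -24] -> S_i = Random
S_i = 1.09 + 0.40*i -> [1.09, 1.49, 1.89, 2.29, 2.69]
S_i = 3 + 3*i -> [3, 6, 9, 12, 15]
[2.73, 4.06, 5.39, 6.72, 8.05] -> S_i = 2.73 + 1.33*i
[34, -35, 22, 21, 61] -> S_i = Random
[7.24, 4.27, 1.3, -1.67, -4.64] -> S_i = 7.24 + -2.97*i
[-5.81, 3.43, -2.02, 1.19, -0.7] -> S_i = -5.81*(-0.59)^i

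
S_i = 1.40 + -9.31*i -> [1.4, -7.91, -17.22, -26.53, -35.84]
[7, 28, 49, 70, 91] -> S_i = 7 + 21*i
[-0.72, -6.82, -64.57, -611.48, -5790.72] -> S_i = -0.72*9.47^i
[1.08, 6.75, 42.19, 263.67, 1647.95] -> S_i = 1.08*6.25^i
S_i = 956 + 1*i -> [956, 957, 958, 959, 960]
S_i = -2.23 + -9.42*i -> [-2.23, -11.65, -21.07, -30.49, -39.91]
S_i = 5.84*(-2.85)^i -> [5.84, -16.64, 47.44, -135.19, 385.29]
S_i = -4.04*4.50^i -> [-4.04, -18.18, -81.81, -368.14, -1656.65]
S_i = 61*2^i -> [61, 122, 244, 488, 976]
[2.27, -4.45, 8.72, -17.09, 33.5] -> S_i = 2.27*(-1.96)^i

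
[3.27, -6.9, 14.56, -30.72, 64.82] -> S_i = 3.27*(-2.11)^i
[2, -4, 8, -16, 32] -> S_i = 2*-2^i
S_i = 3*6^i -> [3, 18, 108, 648, 3888]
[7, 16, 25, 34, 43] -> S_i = 7 + 9*i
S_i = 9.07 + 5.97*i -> [9.07, 15.04, 21.01, 26.98, 32.95]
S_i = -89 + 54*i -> [-89, -35, 19, 73, 127]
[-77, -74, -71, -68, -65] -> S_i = -77 + 3*i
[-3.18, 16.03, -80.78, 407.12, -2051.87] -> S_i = -3.18*(-5.04)^i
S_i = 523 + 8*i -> [523, 531, 539, 547, 555]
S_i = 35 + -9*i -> [35, 26, 17, 8, -1]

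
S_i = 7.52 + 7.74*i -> [7.52, 15.26, 23.0, 30.74, 38.48]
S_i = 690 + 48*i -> [690, 738, 786, 834, 882]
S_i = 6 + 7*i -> [6, 13, 20, 27, 34]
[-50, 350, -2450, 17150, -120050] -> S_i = -50*-7^i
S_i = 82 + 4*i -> [82, 86, 90, 94, 98]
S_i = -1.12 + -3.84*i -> [-1.12, -4.96, -8.8, -12.64, -16.48]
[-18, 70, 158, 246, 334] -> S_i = -18 + 88*i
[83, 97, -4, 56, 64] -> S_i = Random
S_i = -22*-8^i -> [-22, 176, -1408, 11264, -90112]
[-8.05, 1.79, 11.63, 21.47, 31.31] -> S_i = -8.05 + 9.84*i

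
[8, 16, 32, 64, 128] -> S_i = 8*2^i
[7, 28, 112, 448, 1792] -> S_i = 7*4^i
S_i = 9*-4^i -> [9, -36, 144, -576, 2304]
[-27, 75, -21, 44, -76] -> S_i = Random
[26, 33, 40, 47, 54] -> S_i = 26 + 7*i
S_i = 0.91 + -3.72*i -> [0.91, -2.81, -6.53, -10.25, -13.97]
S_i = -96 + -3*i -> [-96, -99, -102, -105, -108]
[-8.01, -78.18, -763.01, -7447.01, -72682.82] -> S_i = -8.01*9.76^i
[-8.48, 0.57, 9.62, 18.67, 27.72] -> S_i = -8.48 + 9.05*i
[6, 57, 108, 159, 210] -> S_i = 6 + 51*i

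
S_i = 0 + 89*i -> [0, 89, 178, 267, 356]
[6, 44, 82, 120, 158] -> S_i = 6 + 38*i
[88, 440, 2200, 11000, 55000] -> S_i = 88*5^i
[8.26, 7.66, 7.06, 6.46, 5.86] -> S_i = 8.26 + -0.60*i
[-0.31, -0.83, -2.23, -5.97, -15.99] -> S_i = -0.31*2.68^i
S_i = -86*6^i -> [-86, -516, -3096, -18576, -111456]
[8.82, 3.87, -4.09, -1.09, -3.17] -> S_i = Random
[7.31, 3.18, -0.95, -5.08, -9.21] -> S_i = 7.31 + -4.13*i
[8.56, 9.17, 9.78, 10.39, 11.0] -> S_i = 8.56 + 0.61*i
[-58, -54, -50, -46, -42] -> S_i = -58 + 4*i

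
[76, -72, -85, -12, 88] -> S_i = Random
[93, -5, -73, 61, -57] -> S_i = Random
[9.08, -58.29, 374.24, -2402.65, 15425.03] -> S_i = 9.08*(-6.42)^i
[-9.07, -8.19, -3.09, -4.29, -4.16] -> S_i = Random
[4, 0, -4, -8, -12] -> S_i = 4 + -4*i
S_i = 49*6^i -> [49, 294, 1764, 10584, 63504]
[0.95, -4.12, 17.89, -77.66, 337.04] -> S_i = 0.95*(-4.34)^i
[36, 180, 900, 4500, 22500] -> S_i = 36*5^i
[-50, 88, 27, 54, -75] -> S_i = Random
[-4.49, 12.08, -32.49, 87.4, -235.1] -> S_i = -4.49*(-2.69)^i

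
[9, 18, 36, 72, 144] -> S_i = 9*2^i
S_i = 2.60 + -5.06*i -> [2.6, -2.46, -7.52, -12.58, -17.64]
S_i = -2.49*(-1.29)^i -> [-2.49, 3.21, -4.14, 5.35, -6.9]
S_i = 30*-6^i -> [30, -180, 1080, -6480, 38880]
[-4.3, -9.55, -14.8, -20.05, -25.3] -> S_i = -4.30 + -5.25*i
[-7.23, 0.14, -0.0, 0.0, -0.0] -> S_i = -7.23*(-0.02)^i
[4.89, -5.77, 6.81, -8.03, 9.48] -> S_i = 4.89*(-1.18)^i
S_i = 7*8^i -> [7, 56, 448, 3584, 28672]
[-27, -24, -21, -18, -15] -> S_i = -27 + 3*i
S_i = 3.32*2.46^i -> [3.32, 8.17, 20.09, 49.42, 121.58]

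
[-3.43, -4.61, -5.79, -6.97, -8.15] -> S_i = -3.43 + -1.18*i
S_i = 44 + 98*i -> [44, 142, 240, 338, 436]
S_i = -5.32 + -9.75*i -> [-5.32, -15.07, -24.82, -34.57, -44.32]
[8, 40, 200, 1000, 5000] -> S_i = 8*5^i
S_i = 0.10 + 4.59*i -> [0.1, 4.69, 9.28, 13.87, 18.46]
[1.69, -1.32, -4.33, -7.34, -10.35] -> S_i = 1.69 + -3.01*i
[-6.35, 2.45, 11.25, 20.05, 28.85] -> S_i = -6.35 + 8.80*i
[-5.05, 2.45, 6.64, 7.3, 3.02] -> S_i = Random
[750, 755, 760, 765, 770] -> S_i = 750 + 5*i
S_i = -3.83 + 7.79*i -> [-3.83, 3.96, 11.75, 19.54, 27.33]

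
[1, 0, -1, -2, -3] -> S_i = 1 + -1*i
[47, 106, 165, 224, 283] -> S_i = 47 + 59*i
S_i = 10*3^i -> [10, 30, 90, 270, 810]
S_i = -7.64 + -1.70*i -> [-7.64, -9.34, -11.04, -12.74, -14.44]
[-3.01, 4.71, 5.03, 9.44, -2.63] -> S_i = Random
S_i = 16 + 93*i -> [16, 109, 202, 295, 388]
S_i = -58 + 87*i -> [-58, 29, 116, 203, 290]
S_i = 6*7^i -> [6, 42, 294, 2058, 14406]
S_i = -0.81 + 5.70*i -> [-0.81, 4.89, 10.59, 16.29, 21.99]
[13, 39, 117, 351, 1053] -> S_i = 13*3^i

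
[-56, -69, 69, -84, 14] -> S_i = Random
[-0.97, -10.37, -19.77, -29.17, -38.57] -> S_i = -0.97 + -9.40*i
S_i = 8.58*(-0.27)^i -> [8.58, -2.32, 0.63, -0.17, 0.05]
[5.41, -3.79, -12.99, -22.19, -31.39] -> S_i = 5.41 + -9.20*i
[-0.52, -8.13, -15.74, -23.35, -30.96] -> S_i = -0.52 + -7.61*i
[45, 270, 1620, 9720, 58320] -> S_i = 45*6^i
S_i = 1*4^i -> [1, 4, 16, 64, 256]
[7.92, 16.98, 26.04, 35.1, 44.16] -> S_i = 7.92 + 9.06*i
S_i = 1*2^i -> [1, 2, 4, 8, 16]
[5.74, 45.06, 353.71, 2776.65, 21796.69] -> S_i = 5.74*7.85^i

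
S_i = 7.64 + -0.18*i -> [7.64, 7.46, 7.28, 7.1, 6.92]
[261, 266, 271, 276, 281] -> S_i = 261 + 5*i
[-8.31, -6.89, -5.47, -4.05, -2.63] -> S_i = -8.31 + 1.42*i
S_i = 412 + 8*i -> [412, 420, 428, 436, 444]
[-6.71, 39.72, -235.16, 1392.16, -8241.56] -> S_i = -6.71*(-5.92)^i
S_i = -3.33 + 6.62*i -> [-3.33, 3.29, 9.91, 16.53, 23.15]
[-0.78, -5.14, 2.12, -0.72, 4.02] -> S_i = Random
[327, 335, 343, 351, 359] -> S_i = 327 + 8*i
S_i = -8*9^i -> [-8, -72, -648, -5832, -52488]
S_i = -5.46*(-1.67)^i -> [-5.46, 9.12, -15.23, 25.43, -42.47]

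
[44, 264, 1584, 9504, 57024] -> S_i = 44*6^i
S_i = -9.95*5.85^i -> [-9.95, -58.21, -340.51, -1992.01, -11653.24]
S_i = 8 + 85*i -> [8, 93, 178, 263, 348]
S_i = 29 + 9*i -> [29, 38, 47, 56, 65]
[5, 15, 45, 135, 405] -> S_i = 5*3^i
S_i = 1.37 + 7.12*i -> [1.37, 8.49, 15.61, 22.73, 29.85]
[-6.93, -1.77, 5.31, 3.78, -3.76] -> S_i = Random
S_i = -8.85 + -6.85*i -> [-8.85, -15.7, -22.55, -29.4, -36.25]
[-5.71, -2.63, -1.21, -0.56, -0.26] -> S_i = -5.71*0.46^i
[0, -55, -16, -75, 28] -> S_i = Random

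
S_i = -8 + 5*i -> [-8, -3, 2, 7, 12]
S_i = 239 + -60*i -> [239, 179, 119, 59, -1]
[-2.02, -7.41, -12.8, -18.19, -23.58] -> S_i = -2.02 + -5.39*i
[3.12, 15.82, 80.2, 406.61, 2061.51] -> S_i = 3.12*5.07^i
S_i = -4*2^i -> [-4, -8, -16, -32, -64]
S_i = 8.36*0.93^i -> [8.36, 7.77, 7.23, 6.72, 6.25]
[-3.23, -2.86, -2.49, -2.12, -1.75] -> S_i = -3.23 + 0.37*i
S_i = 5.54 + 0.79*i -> [5.54, 6.33, 7.12, 7.91, 8.7]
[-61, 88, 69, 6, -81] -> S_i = Random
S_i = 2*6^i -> [2, 12, 72, 432, 2592]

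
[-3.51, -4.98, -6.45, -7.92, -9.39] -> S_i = -3.51 + -1.47*i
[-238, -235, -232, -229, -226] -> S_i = -238 + 3*i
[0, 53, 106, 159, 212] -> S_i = 0 + 53*i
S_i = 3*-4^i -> [3, -12, 48, -192, 768]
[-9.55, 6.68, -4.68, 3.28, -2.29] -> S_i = -9.55*(-0.70)^i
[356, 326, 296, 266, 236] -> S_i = 356 + -30*i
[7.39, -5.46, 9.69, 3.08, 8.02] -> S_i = Random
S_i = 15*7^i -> [15, 105, 735, 5145, 36015]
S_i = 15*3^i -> [15, 45, 135, 405, 1215]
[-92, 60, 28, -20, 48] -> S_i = Random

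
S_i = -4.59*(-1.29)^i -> [-4.59, 5.92, -7.64, 9.85, -12.71]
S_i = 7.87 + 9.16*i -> [7.87, 17.03, 26.19, 35.35, 44.51]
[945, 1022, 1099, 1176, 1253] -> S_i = 945 + 77*i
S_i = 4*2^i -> [4, 8, 16, 32, 64]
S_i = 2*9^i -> [2, 18, 162, 1458, 13122]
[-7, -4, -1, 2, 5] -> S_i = -7 + 3*i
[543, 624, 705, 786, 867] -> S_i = 543 + 81*i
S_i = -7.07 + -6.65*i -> [-7.07, -13.72, -20.37, -27.02, -33.67]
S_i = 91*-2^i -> [91, -182, 364, -728, 1456]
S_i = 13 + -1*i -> [13, 12, 11, 10, 9]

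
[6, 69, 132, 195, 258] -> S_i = 6 + 63*i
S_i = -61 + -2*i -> [-61, -63, -65, -67, -69]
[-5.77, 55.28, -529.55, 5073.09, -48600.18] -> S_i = -5.77*(-9.58)^i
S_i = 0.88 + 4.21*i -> [0.88, 5.09, 9.3, 13.51, 17.72]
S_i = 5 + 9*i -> [5, 14, 23, 32, 41]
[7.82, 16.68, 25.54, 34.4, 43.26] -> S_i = 7.82 + 8.86*i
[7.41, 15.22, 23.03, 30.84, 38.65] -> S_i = 7.41 + 7.81*i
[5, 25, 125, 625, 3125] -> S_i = 5*5^i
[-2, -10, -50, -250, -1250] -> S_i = -2*5^i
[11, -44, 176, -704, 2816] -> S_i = 11*-4^i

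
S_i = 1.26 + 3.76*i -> [1.26, 5.02, 8.78, 12.54, 16.3]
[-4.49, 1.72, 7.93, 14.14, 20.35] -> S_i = -4.49 + 6.21*i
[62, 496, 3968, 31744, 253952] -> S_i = 62*8^i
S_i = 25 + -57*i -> [25, -32, -89, -146, -203]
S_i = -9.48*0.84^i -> [-9.48, -7.96, -6.69, -5.62, -4.72]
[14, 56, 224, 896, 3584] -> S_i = 14*4^i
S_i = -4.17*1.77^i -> [-4.17, -7.38, -13.06, -23.12, -40.93]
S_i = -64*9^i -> [-64, -576, -5184, -46656, -419904]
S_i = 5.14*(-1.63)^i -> [5.14, -8.38, 13.66, -22.26, 36.28]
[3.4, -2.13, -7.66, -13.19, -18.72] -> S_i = 3.40 + -5.53*i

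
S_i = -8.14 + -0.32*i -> [-8.14, -8.46, -8.78, -9.1, -9.42]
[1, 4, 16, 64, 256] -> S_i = 1*4^i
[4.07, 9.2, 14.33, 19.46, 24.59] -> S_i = 4.07 + 5.13*i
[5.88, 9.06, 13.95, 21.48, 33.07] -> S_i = 5.88*1.54^i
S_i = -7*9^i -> [-7, -63, -567, -5103, -45927]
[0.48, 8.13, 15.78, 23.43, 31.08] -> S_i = 0.48 + 7.65*i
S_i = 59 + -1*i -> [59, 58, 57, 56, 55]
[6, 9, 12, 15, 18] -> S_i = 6 + 3*i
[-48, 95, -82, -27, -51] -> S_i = Random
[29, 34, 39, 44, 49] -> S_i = 29 + 5*i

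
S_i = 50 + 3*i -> [50, 53, 56, 59, 62]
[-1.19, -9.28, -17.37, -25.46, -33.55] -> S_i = -1.19 + -8.09*i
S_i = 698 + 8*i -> [698, 706, 714, 722, 730]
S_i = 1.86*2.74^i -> [1.86, 5.1, 13.96, 38.26, 104.84]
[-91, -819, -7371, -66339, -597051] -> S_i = -91*9^i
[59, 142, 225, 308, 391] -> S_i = 59 + 83*i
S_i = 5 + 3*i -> [5, 8, 11, 14, 17]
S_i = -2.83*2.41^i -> [-2.83, -6.82, -16.44, -39.61, -95.47]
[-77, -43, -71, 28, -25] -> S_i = Random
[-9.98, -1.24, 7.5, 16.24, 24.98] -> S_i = -9.98 + 8.74*i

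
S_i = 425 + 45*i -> [425, 470, 515, 560, 605]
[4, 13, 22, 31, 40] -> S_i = 4 + 9*i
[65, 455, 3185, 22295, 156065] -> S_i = 65*7^i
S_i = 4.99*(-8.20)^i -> [4.99, -40.92, 335.53, -2751.33, 22560.88]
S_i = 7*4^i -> [7, 28, 112, 448, 1792]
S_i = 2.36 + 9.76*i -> [2.36, 12.12, 21.88, 31.64, 41.4]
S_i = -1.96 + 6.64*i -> [-1.96, 4.68, 11.32, 17.96, 24.6]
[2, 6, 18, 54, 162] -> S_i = 2*3^i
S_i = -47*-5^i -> [-47, 235, -1175, 5875, -29375]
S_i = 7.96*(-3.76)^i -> [7.96, -29.93, 112.54, -423.13, 1590.98]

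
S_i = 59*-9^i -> [59, -531, 4779, -43011, 387099]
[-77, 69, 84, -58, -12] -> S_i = Random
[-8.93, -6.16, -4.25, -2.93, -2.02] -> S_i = -8.93*0.69^i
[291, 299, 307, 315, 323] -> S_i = 291 + 8*i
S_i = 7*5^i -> [7, 35, 175, 875, 4375]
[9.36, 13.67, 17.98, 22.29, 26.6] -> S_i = 9.36 + 4.31*i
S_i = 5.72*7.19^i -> [5.72, 41.13, 295.7, 2126.1, 15286.62]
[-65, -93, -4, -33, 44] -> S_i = Random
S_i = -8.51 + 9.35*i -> [-8.51, 0.84, 10.19, 19.54, 28.89]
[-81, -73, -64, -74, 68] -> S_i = Random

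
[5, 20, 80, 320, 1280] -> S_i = 5*4^i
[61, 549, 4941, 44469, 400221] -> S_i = 61*9^i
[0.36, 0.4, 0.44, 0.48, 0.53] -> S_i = 0.36*1.10^i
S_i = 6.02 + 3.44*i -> [6.02, 9.46, 12.9, 16.34, 19.78]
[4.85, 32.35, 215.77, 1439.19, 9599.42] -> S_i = 4.85*6.67^i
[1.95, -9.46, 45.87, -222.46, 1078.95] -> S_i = 1.95*(-4.85)^i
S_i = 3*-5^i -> [3, -15, 75, -375, 1875]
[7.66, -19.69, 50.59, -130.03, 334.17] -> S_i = 7.66*(-2.57)^i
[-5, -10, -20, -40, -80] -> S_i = -5*2^i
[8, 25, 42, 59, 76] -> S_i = 8 + 17*i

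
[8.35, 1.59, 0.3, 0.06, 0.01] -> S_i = 8.35*0.19^i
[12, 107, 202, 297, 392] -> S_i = 12 + 95*i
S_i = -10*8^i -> [-10, -80, -640, -5120, -40960]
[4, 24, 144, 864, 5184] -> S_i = 4*6^i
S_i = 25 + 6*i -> [25, 31, 37, 43, 49]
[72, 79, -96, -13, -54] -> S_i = Random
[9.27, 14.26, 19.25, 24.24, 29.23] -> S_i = 9.27 + 4.99*i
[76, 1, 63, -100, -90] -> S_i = Random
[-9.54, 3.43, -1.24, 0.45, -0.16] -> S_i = -9.54*(-0.36)^i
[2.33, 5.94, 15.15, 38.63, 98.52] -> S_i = 2.33*2.55^i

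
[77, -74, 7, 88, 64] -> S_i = Random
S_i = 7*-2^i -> [7, -14, 28, -56, 112]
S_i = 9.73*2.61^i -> [9.73, 25.4, 66.28, 173.0, 451.52]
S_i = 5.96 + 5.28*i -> [5.96, 11.24, 16.52, 21.8, 27.08]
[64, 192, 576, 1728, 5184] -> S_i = 64*3^i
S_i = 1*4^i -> [1, 4, 16, 64, 256]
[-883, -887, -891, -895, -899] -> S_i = -883 + -4*i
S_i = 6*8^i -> [6, 48, 384, 3072, 24576]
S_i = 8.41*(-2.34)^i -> [8.41, -19.68, 46.05, -107.76, 252.15]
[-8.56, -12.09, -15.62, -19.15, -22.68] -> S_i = -8.56 + -3.53*i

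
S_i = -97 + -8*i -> [-97, -105, -113, -121, -129]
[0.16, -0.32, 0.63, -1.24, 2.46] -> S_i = 0.16*(-1.98)^i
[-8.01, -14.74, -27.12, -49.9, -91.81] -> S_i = -8.01*1.84^i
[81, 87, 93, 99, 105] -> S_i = 81 + 6*i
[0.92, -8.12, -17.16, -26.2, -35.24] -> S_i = 0.92 + -9.04*i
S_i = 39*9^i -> [39, 351, 3159, 28431, 255879]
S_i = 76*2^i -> [76, 152, 304, 608, 1216]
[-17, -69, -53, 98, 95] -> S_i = Random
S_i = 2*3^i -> [2, 6, 18, 54, 162]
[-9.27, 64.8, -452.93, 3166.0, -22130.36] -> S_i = -9.27*(-6.99)^i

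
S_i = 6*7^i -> [6, 42, 294, 2058, 14406]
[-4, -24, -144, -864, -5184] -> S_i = -4*6^i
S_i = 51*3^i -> [51, 153, 459, 1377, 4131]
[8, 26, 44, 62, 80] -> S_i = 8 + 18*i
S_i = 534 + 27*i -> [534, 561, 588, 615, 642]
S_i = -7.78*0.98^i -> [-7.78, -7.62, -7.47, -7.32, -7.18]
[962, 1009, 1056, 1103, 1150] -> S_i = 962 + 47*i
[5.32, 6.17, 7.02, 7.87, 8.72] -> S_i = 5.32 + 0.85*i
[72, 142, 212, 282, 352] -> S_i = 72 + 70*i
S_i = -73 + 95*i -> [-73, 22, 117, 212, 307]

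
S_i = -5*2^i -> [-5, -10, -20, -40, -80]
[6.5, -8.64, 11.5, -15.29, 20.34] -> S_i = 6.50*(-1.33)^i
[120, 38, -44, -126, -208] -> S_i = 120 + -82*i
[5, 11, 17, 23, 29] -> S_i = 5 + 6*i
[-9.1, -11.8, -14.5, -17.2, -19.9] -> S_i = -9.10 + -2.70*i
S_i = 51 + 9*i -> [51, 60, 69, 78, 87]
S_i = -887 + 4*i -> [-887, -883, -879, -875, -871]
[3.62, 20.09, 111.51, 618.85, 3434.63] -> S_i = 3.62*5.55^i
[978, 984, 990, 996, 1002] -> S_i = 978 + 6*i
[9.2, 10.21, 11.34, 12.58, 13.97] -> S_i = 9.20*1.11^i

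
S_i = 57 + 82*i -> [57, 139, 221, 303, 385]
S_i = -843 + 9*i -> [-843, -834, -825, -816, -807]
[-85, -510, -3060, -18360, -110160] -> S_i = -85*6^i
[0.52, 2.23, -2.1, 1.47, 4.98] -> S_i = Random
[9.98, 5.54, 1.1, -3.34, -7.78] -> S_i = 9.98 + -4.44*i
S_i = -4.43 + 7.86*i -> [-4.43, 3.43, 11.29, 19.15, 27.01]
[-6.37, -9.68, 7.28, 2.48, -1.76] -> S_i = Random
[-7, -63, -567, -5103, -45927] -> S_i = -7*9^i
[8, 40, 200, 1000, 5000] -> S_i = 8*5^i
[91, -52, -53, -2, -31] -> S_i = Random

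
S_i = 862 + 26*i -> [862, 888, 914, 940, 966]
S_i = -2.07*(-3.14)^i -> [-2.07, 6.5, -20.41, 64.09, -201.23]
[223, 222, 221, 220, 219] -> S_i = 223 + -1*i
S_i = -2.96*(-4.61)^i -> [-2.96, 13.65, -62.91, 290.0, -1336.89]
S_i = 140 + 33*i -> [140, 173, 206, 239, 272]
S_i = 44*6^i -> [44, 264, 1584, 9504, 57024]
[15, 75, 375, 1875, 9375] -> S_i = 15*5^i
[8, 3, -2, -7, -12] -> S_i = 8 + -5*i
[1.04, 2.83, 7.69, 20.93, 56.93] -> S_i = 1.04*2.72^i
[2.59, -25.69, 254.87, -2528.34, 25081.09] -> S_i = 2.59*(-9.92)^i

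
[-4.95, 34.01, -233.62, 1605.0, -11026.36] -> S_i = -4.95*(-6.87)^i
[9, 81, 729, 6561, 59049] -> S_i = 9*9^i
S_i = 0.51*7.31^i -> [0.51, 3.73, 27.25, 199.22, 1456.26]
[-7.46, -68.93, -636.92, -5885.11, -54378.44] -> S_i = -7.46*9.24^i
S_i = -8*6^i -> [-8, -48, -288, -1728, -10368]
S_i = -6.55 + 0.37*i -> [-6.55, -6.18, -5.81, -5.44, -5.07]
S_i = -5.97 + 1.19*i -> [-5.97, -4.78, -3.59, -2.4, -1.21]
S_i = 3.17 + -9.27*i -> [3.17, -6.1, -15.37, -24.64, -33.91]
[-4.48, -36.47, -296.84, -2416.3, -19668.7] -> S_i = -4.48*8.14^i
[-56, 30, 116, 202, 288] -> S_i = -56 + 86*i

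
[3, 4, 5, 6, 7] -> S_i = 3 + 1*i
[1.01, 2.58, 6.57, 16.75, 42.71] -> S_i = 1.01*2.55^i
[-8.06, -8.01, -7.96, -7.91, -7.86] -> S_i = -8.06 + 0.05*i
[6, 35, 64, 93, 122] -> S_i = 6 + 29*i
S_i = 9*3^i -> [9, 27, 81, 243, 729]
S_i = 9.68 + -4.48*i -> [9.68, 5.2, 0.72, -3.76, -8.24]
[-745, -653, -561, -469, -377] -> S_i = -745 + 92*i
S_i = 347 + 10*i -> [347, 357, 367, 377, 387]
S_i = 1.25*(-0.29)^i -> [1.25, -0.36, 0.11, -0.03, 0.01]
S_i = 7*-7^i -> [7, -49, 343, -2401, 16807]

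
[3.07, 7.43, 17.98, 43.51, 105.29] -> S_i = 3.07*2.42^i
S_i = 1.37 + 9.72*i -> [1.37, 11.09, 20.81, 30.53, 40.25]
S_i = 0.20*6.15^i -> [0.2, 1.23, 7.56, 46.52, 286.11]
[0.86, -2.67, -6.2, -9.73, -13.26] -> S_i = 0.86 + -3.53*i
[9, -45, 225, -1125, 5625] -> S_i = 9*-5^i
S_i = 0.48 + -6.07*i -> [0.48, -5.59, -11.66, -17.73, -23.8]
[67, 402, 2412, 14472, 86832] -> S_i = 67*6^i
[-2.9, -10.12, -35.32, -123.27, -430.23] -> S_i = -2.90*3.49^i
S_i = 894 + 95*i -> [894, 989, 1084, 1179, 1274]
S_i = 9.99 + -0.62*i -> [9.99, 9.37, 8.75, 8.13, 7.51]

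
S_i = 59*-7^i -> [59, -413, 2891, -20237, 141659]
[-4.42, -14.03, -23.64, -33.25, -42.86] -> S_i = -4.42 + -9.61*i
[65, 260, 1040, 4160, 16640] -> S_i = 65*4^i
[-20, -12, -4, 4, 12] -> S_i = -20 + 8*i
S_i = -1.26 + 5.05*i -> [-1.26, 3.79, 8.84, 13.89, 18.94]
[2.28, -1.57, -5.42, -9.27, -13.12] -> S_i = 2.28 + -3.85*i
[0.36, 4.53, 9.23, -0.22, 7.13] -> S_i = Random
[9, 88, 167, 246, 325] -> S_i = 9 + 79*i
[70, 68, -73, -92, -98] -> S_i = Random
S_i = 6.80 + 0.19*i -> [6.8, 6.99, 7.18, 7.37, 7.56]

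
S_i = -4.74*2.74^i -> [-4.74, -12.99, -35.59, -97.51, -267.17]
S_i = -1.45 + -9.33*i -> [-1.45, -10.78, -20.11, -29.44, -38.77]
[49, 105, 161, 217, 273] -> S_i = 49 + 56*i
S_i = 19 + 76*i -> [19, 95, 171, 247, 323]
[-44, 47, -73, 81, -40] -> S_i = Random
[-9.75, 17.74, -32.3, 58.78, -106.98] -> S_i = -9.75*(-1.82)^i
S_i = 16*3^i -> [16, 48, 144, 432, 1296]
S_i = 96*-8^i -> [96, -768, 6144, -49152, 393216]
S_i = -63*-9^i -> [-63, 567, -5103, 45927, -413343]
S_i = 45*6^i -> [45, 270, 1620, 9720, 58320]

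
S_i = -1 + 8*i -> [-1, 7, 15, 23, 31]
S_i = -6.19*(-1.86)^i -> [-6.19, 11.51, -21.41, 39.83, -74.09]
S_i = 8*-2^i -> [8, -16, 32, -64, 128]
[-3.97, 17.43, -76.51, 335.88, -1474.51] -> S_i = -3.97*(-4.39)^i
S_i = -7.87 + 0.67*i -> [-7.87, -7.2, -6.53, -5.86, -5.19]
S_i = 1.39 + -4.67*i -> [1.39, -3.28, -7.95, -12.62, -17.29]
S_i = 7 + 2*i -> [7, 9, 11, 13, 15]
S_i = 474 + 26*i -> [474, 500, 526, 552, 578]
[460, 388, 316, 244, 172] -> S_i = 460 + -72*i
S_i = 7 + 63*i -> [7, 70, 133, 196, 259]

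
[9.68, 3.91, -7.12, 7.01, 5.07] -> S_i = Random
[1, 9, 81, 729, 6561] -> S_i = 1*9^i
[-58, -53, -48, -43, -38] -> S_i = -58 + 5*i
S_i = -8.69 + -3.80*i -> [-8.69, -12.49, -16.29, -20.09, -23.89]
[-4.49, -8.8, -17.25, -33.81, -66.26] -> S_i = -4.49*1.96^i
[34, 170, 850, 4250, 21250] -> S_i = 34*5^i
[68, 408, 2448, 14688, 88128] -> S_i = 68*6^i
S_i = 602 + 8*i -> [602, 610, 618, 626, 634]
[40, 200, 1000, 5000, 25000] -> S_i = 40*5^i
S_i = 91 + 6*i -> [91, 97, 103, 109, 115]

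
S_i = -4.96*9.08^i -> [-4.96, -45.04, -408.93, -3713.12, -33715.15]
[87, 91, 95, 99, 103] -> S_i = 87 + 4*i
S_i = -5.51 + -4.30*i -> [-5.51, -9.81, -14.11, -18.41, -22.71]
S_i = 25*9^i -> [25, 225, 2025, 18225, 164025]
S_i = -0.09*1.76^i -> [-0.09, -0.16, -0.28, -0.49, -0.86]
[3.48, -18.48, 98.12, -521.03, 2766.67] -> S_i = 3.48*(-5.31)^i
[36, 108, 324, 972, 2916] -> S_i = 36*3^i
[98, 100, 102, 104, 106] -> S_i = 98 + 2*i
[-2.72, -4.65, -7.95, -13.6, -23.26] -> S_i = -2.72*1.71^i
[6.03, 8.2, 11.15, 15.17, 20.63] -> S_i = 6.03*1.36^i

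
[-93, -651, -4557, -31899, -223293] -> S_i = -93*7^i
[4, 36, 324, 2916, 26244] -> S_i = 4*9^i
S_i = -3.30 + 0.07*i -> [-3.3, -3.23, -3.16, -3.09, -3.02]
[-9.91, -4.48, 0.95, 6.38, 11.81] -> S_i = -9.91 + 5.43*i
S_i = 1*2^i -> [1, 2, 4, 8, 16]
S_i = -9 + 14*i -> [-9, 5, 19, 33, 47]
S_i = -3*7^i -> [-3, -21, -147, -1029, -7203]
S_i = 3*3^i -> [3, 9, 27, 81, 243]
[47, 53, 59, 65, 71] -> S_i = 47 + 6*i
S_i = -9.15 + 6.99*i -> [-9.15, -2.16, 4.83, 11.82, 18.81]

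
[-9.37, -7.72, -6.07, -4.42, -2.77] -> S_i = -9.37 + 1.65*i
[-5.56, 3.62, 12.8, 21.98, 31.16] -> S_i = -5.56 + 9.18*i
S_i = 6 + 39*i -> [6, 45, 84, 123, 162]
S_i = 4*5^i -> [4, 20, 100, 500, 2500]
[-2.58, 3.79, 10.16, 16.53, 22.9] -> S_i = -2.58 + 6.37*i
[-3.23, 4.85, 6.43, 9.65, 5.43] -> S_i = Random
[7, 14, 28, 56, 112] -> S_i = 7*2^i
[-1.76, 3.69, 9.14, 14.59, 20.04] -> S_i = -1.76 + 5.45*i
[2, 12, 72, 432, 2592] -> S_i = 2*6^i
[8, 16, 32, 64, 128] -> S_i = 8*2^i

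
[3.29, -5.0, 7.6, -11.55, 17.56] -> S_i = 3.29*(-1.52)^i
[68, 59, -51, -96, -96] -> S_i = Random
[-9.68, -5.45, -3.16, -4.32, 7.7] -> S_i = Random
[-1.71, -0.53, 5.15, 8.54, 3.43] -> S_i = Random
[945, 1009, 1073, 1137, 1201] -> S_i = 945 + 64*i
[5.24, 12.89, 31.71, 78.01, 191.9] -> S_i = 5.24*2.46^i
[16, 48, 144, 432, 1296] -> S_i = 16*3^i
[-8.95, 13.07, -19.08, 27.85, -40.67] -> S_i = -8.95*(-1.46)^i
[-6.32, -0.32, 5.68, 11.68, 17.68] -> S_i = -6.32 + 6.00*i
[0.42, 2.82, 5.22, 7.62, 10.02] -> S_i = 0.42 + 2.40*i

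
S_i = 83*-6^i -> [83, -498, 2988, -17928, 107568]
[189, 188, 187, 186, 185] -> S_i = 189 + -1*i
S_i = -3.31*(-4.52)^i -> [-3.31, 14.96, -67.62, 305.66, -1381.6]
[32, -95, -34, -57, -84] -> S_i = Random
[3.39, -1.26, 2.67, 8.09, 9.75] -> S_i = Random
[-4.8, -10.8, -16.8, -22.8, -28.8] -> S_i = -4.80 + -6.00*i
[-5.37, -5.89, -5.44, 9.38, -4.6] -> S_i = Random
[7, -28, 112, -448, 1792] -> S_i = 7*-4^i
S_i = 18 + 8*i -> [18, 26, 34, 42, 50]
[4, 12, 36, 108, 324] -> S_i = 4*3^i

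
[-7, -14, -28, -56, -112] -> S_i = -7*2^i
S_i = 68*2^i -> [68, 136, 272, 544, 1088]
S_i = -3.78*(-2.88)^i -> [-3.78, 10.89, -31.35, 90.3, -260.05]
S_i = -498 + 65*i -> [-498, -433, -368, -303, -238]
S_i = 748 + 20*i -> [748, 768, 788, 808, 828]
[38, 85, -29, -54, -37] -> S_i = Random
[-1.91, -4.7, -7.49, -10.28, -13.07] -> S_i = -1.91 + -2.79*i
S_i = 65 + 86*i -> [65, 151, 237, 323, 409]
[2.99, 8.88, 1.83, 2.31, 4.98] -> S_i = Random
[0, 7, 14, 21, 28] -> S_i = 0 + 7*i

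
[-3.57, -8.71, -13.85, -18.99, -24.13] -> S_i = -3.57 + -5.14*i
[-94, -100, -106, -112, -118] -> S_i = -94 + -6*i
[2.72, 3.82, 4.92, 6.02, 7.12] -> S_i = 2.72 + 1.10*i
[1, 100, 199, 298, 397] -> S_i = 1 + 99*i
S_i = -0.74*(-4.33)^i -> [-0.74, 3.2, -13.87, 60.08, -260.13]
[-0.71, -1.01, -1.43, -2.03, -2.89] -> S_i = -0.71*1.42^i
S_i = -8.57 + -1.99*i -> [-8.57, -10.56, -12.55, -14.54, -16.53]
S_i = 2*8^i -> [2, 16, 128, 1024, 8192]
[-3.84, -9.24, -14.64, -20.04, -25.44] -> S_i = -3.84 + -5.40*i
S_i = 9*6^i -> [9, 54, 324, 1944, 11664]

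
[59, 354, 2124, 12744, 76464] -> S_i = 59*6^i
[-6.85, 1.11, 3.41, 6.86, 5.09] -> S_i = Random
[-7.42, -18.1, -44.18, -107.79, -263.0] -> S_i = -7.42*2.44^i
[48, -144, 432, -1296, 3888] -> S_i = 48*-3^i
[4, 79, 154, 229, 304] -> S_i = 4 + 75*i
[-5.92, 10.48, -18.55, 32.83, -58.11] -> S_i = -5.92*(-1.77)^i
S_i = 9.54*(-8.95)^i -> [9.54, -85.38, 764.18, -6839.39, 61212.56]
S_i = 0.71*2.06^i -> [0.71, 1.46, 3.01, 6.21, 12.79]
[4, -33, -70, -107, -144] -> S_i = 4 + -37*i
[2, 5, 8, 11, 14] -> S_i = 2 + 3*i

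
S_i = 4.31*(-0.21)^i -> [4.31, -0.91, 0.19, -0.04, 0.01]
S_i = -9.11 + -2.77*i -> [-9.11, -11.88, -14.65, -17.42, -20.19]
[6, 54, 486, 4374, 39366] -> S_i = 6*9^i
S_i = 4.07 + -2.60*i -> [4.07, 1.47, -1.13, -3.73, -6.33]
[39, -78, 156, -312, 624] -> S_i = 39*-2^i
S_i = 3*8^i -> [3, 24, 192, 1536, 12288]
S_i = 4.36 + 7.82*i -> [4.36, 12.18, 20.0, 27.82, 35.64]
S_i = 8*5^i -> [8, 40, 200, 1000, 5000]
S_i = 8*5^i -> [8, 40, 200, 1000, 5000]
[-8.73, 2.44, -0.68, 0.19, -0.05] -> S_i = -8.73*(-0.28)^i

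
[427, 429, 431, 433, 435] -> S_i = 427 + 2*i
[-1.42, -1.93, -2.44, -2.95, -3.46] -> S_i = -1.42 + -0.51*i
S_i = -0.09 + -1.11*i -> [-0.09, -1.2, -2.31, -3.42, -4.53]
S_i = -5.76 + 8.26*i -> [-5.76, 2.5, 10.76, 19.02, 27.28]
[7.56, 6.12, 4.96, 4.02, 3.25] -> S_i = 7.56*0.81^i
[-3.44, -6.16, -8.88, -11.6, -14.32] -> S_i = -3.44 + -2.72*i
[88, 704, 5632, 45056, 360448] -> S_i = 88*8^i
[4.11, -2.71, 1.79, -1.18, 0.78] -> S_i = 4.11*(-0.66)^i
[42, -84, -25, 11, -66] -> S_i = Random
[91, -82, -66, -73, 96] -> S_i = Random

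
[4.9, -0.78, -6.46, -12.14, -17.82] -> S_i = 4.90 + -5.68*i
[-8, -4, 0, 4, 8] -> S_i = -8 + 4*i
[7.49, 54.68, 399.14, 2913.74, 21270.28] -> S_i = 7.49*7.30^i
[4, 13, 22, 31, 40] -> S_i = 4 + 9*i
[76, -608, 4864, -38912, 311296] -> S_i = 76*-8^i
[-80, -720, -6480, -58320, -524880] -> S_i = -80*9^i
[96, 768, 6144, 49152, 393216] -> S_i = 96*8^i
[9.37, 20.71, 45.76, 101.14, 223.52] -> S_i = 9.37*2.21^i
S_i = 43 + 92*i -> [43, 135, 227, 319, 411]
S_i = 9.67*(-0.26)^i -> [9.67, -2.51, 0.65, -0.17, 0.04]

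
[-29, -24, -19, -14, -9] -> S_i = -29 + 5*i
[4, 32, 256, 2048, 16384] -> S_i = 4*8^i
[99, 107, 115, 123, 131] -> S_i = 99 + 8*i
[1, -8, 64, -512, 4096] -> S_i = 1*-8^i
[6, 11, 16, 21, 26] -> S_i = 6 + 5*i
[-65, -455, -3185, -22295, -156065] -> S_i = -65*7^i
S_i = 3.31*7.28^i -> [3.31, 24.1, 175.42, 1277.09, 9297.23]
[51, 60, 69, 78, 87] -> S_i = 51 + 9*i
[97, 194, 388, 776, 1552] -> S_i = 97*2^i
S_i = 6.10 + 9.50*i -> [6.1, 15.6, 25.1, 34.6, 44.1]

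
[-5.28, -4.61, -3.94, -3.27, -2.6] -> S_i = -5.28 + 0.67*i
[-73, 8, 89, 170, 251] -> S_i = -73 + 81*i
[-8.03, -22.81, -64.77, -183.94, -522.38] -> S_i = -8.03*2.84^i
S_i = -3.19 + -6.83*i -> [-3.19, -10.02, -16.85, -23.68, -30.51]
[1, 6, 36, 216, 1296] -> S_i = 1*6^i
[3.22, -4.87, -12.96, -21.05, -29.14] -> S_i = 3.22 + -8.09*i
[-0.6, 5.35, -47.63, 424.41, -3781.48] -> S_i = -0.60*(-8.91)^i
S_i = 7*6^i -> [7, 42, 252, 1512, 9072]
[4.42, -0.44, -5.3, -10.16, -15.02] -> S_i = 4.42 + -4.86*i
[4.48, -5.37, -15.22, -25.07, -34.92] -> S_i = 4.48 + -9.85*i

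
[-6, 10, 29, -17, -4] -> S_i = Random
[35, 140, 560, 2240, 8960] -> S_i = 35*4^i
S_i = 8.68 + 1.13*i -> [8.68, 9.81, 10.94, 12.07, 13.2]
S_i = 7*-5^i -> [7, -35, 175, -875, 4375]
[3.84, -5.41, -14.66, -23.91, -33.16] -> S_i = 3.84 + -9.25*i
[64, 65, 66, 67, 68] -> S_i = 64 + 1*i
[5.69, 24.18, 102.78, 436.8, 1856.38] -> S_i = 5.69*4.25^i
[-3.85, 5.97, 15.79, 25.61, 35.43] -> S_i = -3.85 + 9.82*i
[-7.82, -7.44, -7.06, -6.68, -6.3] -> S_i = -7.82 + 0.38*i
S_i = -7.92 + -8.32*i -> [-7.92, -16.24, -24.56, -32.88, -41.2]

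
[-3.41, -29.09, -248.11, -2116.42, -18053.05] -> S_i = -3.41*8.53^i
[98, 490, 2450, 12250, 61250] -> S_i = 98*5^i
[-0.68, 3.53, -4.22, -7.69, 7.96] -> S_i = Random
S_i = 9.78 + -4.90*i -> [9.78, 4.88, -0.02, -4.92, -9.82]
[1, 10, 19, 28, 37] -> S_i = 1 + 9*i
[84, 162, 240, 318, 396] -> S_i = 84 + 78*i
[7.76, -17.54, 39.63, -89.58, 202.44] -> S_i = 7.76*(-2.26)^i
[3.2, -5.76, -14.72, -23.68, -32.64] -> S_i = 3.20 + -8.96*i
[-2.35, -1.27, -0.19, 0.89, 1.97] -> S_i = -2.35 + 1.08*i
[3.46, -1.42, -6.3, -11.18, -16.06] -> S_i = 3.46 + -4.88*i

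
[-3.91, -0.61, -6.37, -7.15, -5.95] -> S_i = Random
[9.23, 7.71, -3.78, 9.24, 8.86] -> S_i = Random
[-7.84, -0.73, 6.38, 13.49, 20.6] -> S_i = -7.84 + 7.11*i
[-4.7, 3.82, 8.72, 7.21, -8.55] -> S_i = Random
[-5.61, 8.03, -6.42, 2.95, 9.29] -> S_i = Random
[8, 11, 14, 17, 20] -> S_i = 8 + 3*i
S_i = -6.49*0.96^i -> [-6.49, -6.23, -5.98, -5.74, -5.51]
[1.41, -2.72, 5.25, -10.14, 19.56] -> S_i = 1.41*(-1.93)^i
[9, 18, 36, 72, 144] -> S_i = 9*2^i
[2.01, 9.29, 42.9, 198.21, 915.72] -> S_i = 2.01*4.62^i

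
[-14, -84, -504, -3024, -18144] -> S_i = -14*6^i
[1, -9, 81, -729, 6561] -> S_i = 1*-9^i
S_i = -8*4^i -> [-8, -32, -128, -512, -2048]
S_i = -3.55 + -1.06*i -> [-3.55, -4.61, -5.67, -6.73, -7.79]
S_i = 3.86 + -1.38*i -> [3.86, 2.48, 1.1, -0.28, -1.66]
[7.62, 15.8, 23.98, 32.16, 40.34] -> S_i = 7.62 + 8.18*i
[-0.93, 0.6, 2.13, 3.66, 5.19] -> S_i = -0.93 + 1.53*i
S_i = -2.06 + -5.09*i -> [-2.06, -7.15, -12.24, -17.33, -22.42]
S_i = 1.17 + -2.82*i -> [1.17, -1.65, -4.47, -7.29, -10.11]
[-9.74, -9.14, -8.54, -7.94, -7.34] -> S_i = -9.74 + 0.60*i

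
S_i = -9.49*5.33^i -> [-9.49, -50.58, -269.6, -1436.97, -7659.05]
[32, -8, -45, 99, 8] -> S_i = Random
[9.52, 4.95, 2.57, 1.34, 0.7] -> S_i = 9.52*0.52^i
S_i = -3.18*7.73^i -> [-3.18, -24.58, -190.01, -1468.81, -11353.9]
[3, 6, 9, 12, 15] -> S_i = 3 + 3*i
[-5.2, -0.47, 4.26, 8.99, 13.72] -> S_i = -5.20 + 4.73*i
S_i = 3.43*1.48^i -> [3.43, 5.08, 7.51, 11.12, 16.46]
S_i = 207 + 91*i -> [207, 298, 389, 480, 571]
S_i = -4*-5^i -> [-4, 20, -100, 500, -2500]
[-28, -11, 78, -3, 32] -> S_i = Random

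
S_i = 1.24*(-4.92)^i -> [1.24, -6.1, 30.02, -147.68, 726.58]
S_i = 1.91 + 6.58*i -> [1.91, 8.49, 15.07, 21.65, 28.23]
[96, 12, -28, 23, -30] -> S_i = Random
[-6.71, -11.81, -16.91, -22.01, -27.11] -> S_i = -6.71 + -5.10*i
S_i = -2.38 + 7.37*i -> [-2.38, 4.99, 12.36, 19.73, 27.1]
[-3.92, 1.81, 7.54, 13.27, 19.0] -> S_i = -3.92 + 5.73*i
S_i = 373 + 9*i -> [373, 382, 391, 400, 409]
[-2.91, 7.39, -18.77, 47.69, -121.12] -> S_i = -2.91*(-2.54)^i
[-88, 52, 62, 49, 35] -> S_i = Random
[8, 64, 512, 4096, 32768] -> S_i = 8*8^i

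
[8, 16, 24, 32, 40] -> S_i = 8 + 8*i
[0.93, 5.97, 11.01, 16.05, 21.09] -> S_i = 0.93 + 5.04*i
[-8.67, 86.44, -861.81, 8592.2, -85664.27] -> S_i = -8.67*(-9.97)^i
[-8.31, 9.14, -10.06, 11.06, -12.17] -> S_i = -8.31*(-1.10)^i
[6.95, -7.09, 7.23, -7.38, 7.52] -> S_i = 6.95*(-1.02)^i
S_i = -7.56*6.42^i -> [-7.56, -48.54, -311.6, -2000.45, -12842.86]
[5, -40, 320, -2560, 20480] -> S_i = 5*-8^i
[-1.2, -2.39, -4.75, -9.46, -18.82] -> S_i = -1.20*1.99^i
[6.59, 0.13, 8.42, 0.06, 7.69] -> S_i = Random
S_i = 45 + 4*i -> [45, 49, 53, 57, 61]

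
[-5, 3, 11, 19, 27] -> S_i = -5 + 8*i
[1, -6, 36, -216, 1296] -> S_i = 1*-6^i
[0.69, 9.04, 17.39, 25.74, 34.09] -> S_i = 0.69 + 8.35*i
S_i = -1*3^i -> [-1, -3, -9, -27, -81]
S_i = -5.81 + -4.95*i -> [-5.81, -10.76, -15.71, -20.66, -25.61]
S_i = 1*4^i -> [1, 4, 16, 64, 256]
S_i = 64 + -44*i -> [64, 20, -24, -68, -112]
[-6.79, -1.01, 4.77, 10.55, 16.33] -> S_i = -6.79 + 5.78*i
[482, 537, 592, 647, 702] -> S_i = 482 + 55*i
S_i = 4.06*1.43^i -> [4.06, 5.81, 8.3, 11.87, 16.98]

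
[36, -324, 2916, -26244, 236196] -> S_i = 36*-9^i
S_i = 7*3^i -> [7, 21, 63, 189, 567]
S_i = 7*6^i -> [7, 42, 252, 1512, 9072]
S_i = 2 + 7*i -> [2, 9, 16, 23, 30]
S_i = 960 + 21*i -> [960, 981, 1002, 1023, 1044]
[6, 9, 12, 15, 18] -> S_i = 6 + 3*i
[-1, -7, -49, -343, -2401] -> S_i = -1*7^i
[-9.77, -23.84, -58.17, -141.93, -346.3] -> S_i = -9.77*2.44^i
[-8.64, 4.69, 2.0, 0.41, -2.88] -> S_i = Random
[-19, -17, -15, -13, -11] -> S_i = -19 + 2*i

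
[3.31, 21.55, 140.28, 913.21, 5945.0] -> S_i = 3.31*6.51^i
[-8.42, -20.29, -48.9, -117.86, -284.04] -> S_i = -8.42*2.41^i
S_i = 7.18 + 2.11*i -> [7.18, 9.29, 11.4, 13.51, 15.62]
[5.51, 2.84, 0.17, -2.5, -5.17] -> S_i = 5.51 + -2.67*i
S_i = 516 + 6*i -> [516, 522, 528, 534, 540]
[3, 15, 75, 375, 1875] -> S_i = 3*5^i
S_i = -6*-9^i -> [-6, 54, -486, 4374, -39366]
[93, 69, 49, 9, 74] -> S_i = Random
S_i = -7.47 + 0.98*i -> [-7.47, -6.49, -5.51, -4.53, -3.55]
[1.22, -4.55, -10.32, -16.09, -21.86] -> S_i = 1.22 + -5.77*i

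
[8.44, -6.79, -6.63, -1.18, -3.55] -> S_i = Random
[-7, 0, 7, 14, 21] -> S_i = -7 + 7*i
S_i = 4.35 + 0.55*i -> [4.35, 4.9, 5.45, 6.0, 6.55]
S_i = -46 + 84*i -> [-46, 38, 122, 206, 290]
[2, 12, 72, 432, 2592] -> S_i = 2*6^i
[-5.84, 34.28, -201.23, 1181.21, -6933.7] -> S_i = -5.84*(-5.87)^i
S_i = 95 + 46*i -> [95, 141, 187, 233, 279]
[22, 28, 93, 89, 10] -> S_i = Random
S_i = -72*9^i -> [-72, -648, -5832, -52488, -472392]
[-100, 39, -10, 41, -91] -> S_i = Random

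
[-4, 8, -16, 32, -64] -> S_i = -4*-2^i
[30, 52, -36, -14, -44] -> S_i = Random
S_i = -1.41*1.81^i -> [-1.41, -2.55, -4.62, -8.36, -15.13]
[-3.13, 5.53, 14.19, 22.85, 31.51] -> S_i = -3.13 + 8.66*i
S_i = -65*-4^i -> [-65, 260, -1040, 4160, -16640]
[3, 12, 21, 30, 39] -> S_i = 3 + 9*i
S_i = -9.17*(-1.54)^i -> [-9.17, 14.12, -21.75, 33.49, -51.58]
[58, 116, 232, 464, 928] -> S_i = 58*2^i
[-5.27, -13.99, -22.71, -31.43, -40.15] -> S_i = -5.27 + -8.72*i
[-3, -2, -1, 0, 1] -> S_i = -3 + 1*i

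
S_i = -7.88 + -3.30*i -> [-7.88, -11.18, -14.48, -17.78, -21.08]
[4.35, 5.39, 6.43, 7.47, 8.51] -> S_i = 4.35 + 1.04*i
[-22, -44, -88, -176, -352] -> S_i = -22*2^i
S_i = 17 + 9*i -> [17, 26, 35, 44, 53]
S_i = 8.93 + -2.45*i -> [8.93, 6.48, 4.03, 1.58, -0.87]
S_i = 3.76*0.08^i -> [3.76, 0.3, 0.02, 0.0, 0.0]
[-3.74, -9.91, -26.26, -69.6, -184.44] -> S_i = -3.74*2.65^i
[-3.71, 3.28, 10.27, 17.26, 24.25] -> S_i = -3.71 + 6.99*i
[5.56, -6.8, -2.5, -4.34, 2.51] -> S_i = Random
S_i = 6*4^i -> [6, 24, 96, 384, 1536]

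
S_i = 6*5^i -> [6, 30, 150, 750, 3750]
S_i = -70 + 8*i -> [-70, -62, -54, -46, -38]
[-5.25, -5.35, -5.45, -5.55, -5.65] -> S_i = -5.25 + -0.10*i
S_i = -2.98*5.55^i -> [-2.98, -16.54, -91.79, -509.44, -2827.41]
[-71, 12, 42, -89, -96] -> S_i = Random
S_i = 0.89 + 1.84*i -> [0.89, 2.73, 4.57, 6.41, 8.25]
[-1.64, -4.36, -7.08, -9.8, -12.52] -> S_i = -1.64 + -2.72*i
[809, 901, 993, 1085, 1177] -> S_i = 809 + 92*i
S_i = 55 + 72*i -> [55, 127, 199, 271, 343]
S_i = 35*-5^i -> [35, -175, 875, -4375, 21875]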